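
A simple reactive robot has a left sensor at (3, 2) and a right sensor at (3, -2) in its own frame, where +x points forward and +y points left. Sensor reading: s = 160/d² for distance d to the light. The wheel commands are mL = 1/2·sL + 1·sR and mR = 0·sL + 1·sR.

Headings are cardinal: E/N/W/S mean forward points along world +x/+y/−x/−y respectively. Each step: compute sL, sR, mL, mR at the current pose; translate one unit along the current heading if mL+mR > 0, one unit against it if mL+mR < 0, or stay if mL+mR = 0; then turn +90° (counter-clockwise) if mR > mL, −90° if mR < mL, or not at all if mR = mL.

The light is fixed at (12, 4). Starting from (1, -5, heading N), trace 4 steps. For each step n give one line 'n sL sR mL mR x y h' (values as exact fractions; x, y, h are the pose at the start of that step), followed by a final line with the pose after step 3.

n=0: pose=(1,-5,N); sL=32/41, sR=160/117; mL=8432/4797, mR=160/117; mL+mR=14992/4797 → advance +1; mR−mL=-16/41 → turn -1·90°
n=1: pose=(1,-4,E); sL=8/5, sR=40/41; mL=364/205, mR=40/41; mL+mR=564/205 → advance +1; mR−mL=-4/5 → turn -1·90°
n=2: pose=(2,-4,S); sL=32/37, sR=32/53; mL=2032/1961, mR=32/53; mL+mR=3216/1961 → advance +1; mR−mL=-16/37 → turn -1·90°
n=3: pose=(2,-5,W); sL=16/29, sR=80/109; mL=3192/3161, mR=80/109; mL+mR=5512/3161 → advance +1; mR−mL=-8/29 → turn -1·90°

0 32/41 160/117 8432/4797 160/117 1 -5 N
1 8/5 40/41 364/205 40/41 1 -4 E
2 32/37 32/53 2032/1961 32/53 2 -4 S
3 16/29 80/109 3192/3161 80/109 2 -5 W
final 1 -5 N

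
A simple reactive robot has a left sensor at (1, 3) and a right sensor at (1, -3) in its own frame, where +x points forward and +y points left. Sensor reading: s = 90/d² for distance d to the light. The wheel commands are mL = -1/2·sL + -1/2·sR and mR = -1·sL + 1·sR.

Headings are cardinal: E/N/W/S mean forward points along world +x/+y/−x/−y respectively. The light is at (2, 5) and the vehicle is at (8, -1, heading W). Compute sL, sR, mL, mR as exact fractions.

left sensor world pos  = (7, -4); dL² = 106
right sensor world pos = (7, 2); dR² = 34
sL = 90/106 = 45/53
sR = 90/34 = 45/17
mL = -1/2·sL + -1/2·sR = -1575/901
mR = -1·sL + 1·sR = 1620/901

45/53 45/17 -1575/901 1620/901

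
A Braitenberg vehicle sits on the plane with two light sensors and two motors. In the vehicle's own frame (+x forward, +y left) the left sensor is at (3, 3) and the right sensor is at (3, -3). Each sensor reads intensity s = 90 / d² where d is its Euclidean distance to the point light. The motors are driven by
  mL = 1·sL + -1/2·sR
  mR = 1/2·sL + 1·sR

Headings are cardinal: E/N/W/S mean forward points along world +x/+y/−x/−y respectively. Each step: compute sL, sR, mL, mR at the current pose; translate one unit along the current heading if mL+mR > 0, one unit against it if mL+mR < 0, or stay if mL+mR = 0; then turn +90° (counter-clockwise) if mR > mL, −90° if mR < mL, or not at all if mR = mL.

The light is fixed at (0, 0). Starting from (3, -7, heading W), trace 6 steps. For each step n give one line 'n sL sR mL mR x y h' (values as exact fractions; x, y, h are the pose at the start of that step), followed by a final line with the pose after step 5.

0 9/10 45/8 -153/80 243/40 3 -7 W
1 18/25 90/101 693/2525 3159/2525 2 -7 S
2 9/5 45/73 1089/730 1107/730 2 -8 E
3 18/5 90/61 873/305 999/305 3 -8 N
4 9/10 45/8 -153/80 243/40 3 -7 W
5 18/25 90/101 693/2525 3159/2525 2 -7 S
final 2 -8 E

n=0: pose=(3,-7,W); sL=9/10, sR=45/8; mL=-153/80, mR=243/40; mL+mR=333/80 → advance +1; mR−mL=639/80 → turn +1·90°
n=1: pose=(2,-7,S); sL=18/25, sR=90/101; mL=693/2525, mR=3159/2525; mL+mR=3852/2525 → advance +1; mR−mL=2466/2525 → turn +1·90°
n=2: pose=(2,-8,E); sL=9/5, sR=45/73; mL=1089/730, mR=1107/730; mL+mR=1098/365 → advance +1; mR−mL=9/365 → turn +1·90°
n=3: pose=(3,-8,N); sL=18/5, sR=90/61; mL=873/305, mR=999/305; mL+mR=1872/305 → advance +1; mR−mL=126/305 → turn +1·90°
n=4: pose=(3,-7,W); sL=9/10, sR=45/8; mL=-153/80, mR=243/40; mL+mR=333/80 → advance +1; mR−mL=639/80 → turn +1·90°
n=5: pose=(2,-7,S); sL=18/25, sR=90/101; mL=693/2525, mR=3159/2525; mL+mR=3852/2525 → advance +1; mR−mL=2466/2525 → turn +1·90°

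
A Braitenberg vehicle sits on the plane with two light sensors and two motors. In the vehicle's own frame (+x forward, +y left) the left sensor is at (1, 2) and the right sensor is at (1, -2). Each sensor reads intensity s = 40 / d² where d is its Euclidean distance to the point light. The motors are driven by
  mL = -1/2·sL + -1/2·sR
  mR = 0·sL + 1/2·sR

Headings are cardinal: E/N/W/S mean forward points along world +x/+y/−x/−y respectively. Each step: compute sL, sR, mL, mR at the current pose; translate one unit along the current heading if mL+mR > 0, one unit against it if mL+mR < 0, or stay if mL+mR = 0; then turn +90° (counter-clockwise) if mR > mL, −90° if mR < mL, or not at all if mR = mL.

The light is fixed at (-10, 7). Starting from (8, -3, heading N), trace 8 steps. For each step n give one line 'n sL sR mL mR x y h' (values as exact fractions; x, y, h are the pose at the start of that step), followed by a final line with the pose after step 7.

0 40/337 40/481 -16360/162097 20/481 8 -3 N
1 20/229 4/37 -828/8473 2/37 8 -4 W
2 8/117 40/433 -4072/50661 20/433 9 -4 S
3 5/58 5/68 -315/3944 5/136 9 -3 E
4 40/337 40/481 -16360/162097 20/481 8 -3 N
5 20/229 4/37 -828/8473 2/37 8 -4 W
6 8/117 40/433 -4072/50661 20/433 9 -4 S
7 5/58 5/68 -315/3944 5/136 9 -3 E
final 8 -3 N

n=0: pose=(8,-3,N); sL=40/337, sR=40/481; mL=-16360/162097, mR=20/481; mL+mR=-20/337 → advance -1; mR−mL=23100/162097 → turn +1·90°
n=1: pose=(8,-4,W); sL=20/229, sR=4/37; mL=-828/8473, mR=2/37; mL+mR=-10/229 → advance -1; mR−mL=1286/8473 → turn +1·90°
n=2: pose=(9,-4,S); sL=8/117, sR=40/433; mL=-4072/50661, mR=20/433; mL+mR=-4/117 → advance -1; mR−mL=6412/50661 → turn +1·90°
n=3: pose=(9,-3,E); sL=5/58, sR=5/68; mL=-315/3944, mR=5/136; mL+mR=-5/116 → advance -1; mR−mL=115/986 → turn +1·90°
n=4: pose=(8,-3,N); sL=40/337, sR=40/481; mL=-16360/162097, mR=20/481; mL+mR=-20/337 → advance -1; mR−mL=23100/162097 → turn +1·90°
n=5: pose=(8,-4,W); sL=20/229, sR=4/37; mL=-828/8473, mR=2/37; mL+mR=-10/229 → advance -1; mR−mL=1286/8473 → turn +1·90°
n=6: pose=(9,-4,S); sL=8/117, sR=40/433; mL=-4072/50661, mR=20/433; mL+mR=-4/117 → advance -1; mR−mL=6412/50661 → turn +1·90°
n=7: pose=(9,-3,E); sL=5/58, sR=5/68; mL=-315/3944, mR=5/136; mL+mR=-5/116 → advance -1; mR−mL=115/986 → turn +1·90°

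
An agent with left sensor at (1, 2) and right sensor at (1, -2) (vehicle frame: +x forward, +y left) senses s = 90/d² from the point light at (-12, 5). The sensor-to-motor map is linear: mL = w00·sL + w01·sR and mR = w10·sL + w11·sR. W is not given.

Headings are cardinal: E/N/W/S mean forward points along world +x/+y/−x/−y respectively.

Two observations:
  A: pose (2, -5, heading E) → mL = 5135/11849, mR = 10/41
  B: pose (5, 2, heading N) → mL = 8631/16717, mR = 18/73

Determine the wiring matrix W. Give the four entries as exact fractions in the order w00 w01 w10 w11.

obs A: pose=(2,-5,E) → sL=90/289, sR=10/41, mL=5135/11849, mR=10/41
obs B: pose=(5,2,N) → sL=90/229, sR=18/73, mL=8631/16717, mR=18/73
sensor matrix S = [[90/289, 10/41], [90/229, 18/73]]; det S = -3777120/198079733
solve [mL_A; mL_B] = S·[w00; w01] and [mR_A; mR_B] = S·[w10; w11]:
  w00 = 1, w01 = 1/2, w10 = 0, w11 = 1

1 1/2 0 1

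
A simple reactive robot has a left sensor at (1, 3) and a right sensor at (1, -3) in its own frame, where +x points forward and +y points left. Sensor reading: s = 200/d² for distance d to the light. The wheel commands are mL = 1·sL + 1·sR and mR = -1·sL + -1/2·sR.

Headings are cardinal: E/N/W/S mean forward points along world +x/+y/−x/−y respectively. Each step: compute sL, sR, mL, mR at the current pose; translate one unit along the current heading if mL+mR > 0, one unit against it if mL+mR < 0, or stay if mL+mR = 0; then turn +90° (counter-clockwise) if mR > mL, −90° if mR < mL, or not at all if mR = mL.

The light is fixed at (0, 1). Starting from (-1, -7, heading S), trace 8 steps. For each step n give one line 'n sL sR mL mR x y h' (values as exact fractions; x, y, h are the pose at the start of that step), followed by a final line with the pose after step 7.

n=0: pose=(-1,-7,S); sL=40/17, sR=200/97; mL=7280/1649, mR=-5580/1649; mL+mR=100/97 → advance +1; mR−mL=-12860/1649 → turn -1·90°
n=1: pose=(-1,-8,W); sL=50/37, sR=5; mL=235/37, mR=-285/74; mL+mR=5/2 → advance +1; mR−mL=-755/74 → turn -1·90°
n=2: pose=(-2,-8,N); sL=200/89, sR=40/13; mL=6160/1157, mR=-4380/1157; mL+mR=20/13 → advance +1; mR−mL=-10540/1157 → turn -1·90°
n=3: pose=(-2,-7,E); sL=100/13, sR=100/61; mL=7400/793, mR=-6750/793; mL+mR=50/61 → advance +1; mR−mL=-14150/793 → turn -1·90°
n=4: pose=(-1,-7,S); sL=40/17, sR=200/97; mL=7280/1649, mR=-5580/1649; mL+mR=100/97 → advance +1; mR−mL=-12860/1649 → turn -1·90°
n=5: pose=(-1,-8,W); sL=50/37, sR=5; mL=235/37, mR=-285/74; mL+mR=5/2 → advance +1; mR−mL=-755/74 → turn -1·90°
n=6: pose=(-2,-8,N); sL=200/89, sR=40/13; mL=6160/1157, mR=-4380/1157; mL+mR=20/13 → advance +1; mR−mL=-10540/1157 → turn -1·90°
n=7: pose=(-2,-7,E); sL=100/13, sR=100/61; mL=7400/793, mR=-6750/793; mL+mR=50/61 → advance +1; mR−mL=-14150/793 → turn -1·90°

0 40/17 200/97 7280/1649 -5580/1649 -1 -7 S
1 50/37 5 235/37 -285/74 -1 -8 W
2 200/89 40/13 6160/1157 -4380/1157 -2 -8 N
3 100/13 100/61 7400/793 -6750/793 -2 -7 E
4 40/17 200/97 7280/1649 -5580/1649 -1 -7 S
5 50/37 5 235/37 -285/74 -1 -8 W
6 200/89 40/13 6160/1157 -4380/1157 -2 -8 N
7 100/13 100/61 7400/793 -6750/793 -2 -7 E
final -1 -7 S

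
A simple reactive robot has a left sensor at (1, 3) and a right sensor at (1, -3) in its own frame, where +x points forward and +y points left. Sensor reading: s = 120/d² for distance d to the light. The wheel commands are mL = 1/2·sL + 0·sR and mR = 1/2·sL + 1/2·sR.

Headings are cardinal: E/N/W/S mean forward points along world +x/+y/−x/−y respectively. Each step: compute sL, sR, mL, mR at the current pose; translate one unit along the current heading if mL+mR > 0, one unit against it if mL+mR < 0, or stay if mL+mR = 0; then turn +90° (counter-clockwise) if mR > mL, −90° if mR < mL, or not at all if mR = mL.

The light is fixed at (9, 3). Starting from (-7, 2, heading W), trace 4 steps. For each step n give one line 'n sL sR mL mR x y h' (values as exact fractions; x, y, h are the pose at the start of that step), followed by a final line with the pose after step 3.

0 24/61 120/293 12/61 7176/17873 -7 2 W
1 3/5 30/101 3/10 453/1010 -8 2 S
2 120/257 120/281 60/257 32280/72217 -8 1 E
3 60/181 12/17 30/181 1596/3077 -7 1 N
final -7 2 W

n=0: pose=(-7,2,W); sL=24/61, sR=120/293; mL=12/61, mR=7176/17873; mL+mR=10692/17873 → advance +1; mR−mL=60/293 → turn +1·90°
n=1: pose=(-8,2,S); sL=3/5, sR=30/101; mL=3/10, mR=453/1010; mL+mR=378/505 → advance +1; mR−mL=15/101 → turn +1·90°
n=2: pose=(-8,1,E); sL=120/257, sR=120/281; mL=60/257, mR=32280/72217; mL+mR=49140/72217 → advance +1; mR−mL=60/281 → turn +1·90°
n=3: pose=(-7,1,N); sL=60/181, sR=12/17; mL=30/181, mR=1596/3077; mL+mR=2106/3077 → advance +1; mR−mL=6/17 → turn +1·90°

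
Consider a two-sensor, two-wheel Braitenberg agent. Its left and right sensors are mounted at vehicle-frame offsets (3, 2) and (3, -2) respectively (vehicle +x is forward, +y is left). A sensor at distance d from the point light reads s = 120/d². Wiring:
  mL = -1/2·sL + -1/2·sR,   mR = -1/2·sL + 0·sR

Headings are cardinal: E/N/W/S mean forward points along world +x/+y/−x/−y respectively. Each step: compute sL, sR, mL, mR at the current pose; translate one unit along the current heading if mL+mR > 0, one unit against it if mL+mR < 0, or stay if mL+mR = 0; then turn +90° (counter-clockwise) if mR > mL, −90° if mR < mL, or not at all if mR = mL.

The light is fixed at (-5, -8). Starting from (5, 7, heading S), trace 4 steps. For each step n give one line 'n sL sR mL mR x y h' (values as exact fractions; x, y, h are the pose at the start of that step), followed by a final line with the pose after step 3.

n=0: pose=(5,7,S); sL=5/12, sR=15/26; mL=-155/312, mR=-5/24; mL+mR=-55/78 → advance -1; mR−mL=15/52 → turn +1·90°
n=1: pose=(5,8,E); sL=120/493, sR=24/73; mL=-10296/35989, mR=-60/493; mL+mR=-14676/35989 → advance -1; mR−mL=12/73 → turn +1·90°
n=2: pose=(4,8,N); sL=12/41, sR=60/241; mL=-2676/9881, mR=-6/41; mL+mR=-4122/9881 → advance -1; mR−mL=30/241 → turn +1·90°
n=3: pose=(4,7,W); sL=24/41, sR=24/65; mL=-1272/2665, mR=-12/41; mL+mR=-2052/2665 → advance -1; mR−mL=12/65 → turn +1·90°

0 5/12 15/26 -155/312 -5/24 5 7 S
1 120/493 24/73 -10296/35989 -60/493 5 8 E
2 12/41 60/241 -2676/9881 -6/41 4 8 N
3 24/41 24/65 -1272/2665 -12/41 4 7 W
final 5 7 S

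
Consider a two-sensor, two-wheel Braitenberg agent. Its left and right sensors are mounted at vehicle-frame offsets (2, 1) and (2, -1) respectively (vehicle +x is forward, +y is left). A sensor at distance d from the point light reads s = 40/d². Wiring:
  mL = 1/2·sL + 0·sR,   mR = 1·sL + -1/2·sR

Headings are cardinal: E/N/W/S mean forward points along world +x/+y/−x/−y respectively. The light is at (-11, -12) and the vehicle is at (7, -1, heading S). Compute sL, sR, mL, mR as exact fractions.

left sensor world pos  = (8, -3); dL² = 442
right sensor world pos = (6, -3); dR² = 370
sL = 40/442 = 20/221
sR = 40/370 = 4/37
mL = 1/2·sL + 0·sR = 10/221
mR = 1·sL + -1/2·sR = 298/8177

20/221 4/37 10/221 298/8177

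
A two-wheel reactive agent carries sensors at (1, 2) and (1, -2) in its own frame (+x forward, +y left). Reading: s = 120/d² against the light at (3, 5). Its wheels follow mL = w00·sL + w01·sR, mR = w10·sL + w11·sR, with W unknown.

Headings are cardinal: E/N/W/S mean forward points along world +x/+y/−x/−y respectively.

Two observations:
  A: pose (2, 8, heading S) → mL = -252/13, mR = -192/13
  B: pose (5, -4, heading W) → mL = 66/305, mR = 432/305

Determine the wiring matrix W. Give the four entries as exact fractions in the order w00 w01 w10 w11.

-1 1/2 -1 1

obs A: pose=(2,8,S) → sL=24, sR=120/13, mL=-252/13, mR=-192/13
obs B: pose=(5,-4,W) → sL=60/61, sR=12/5, mL=66/305, mR=432/305
sensor matrix S = [[24, 120/13], [60/61, 12/5]]; det S = 192384/3965
solve [mL_A; mL_B] = S·[w00; w01] and [mR_A; mR_B] = S·[w10; w11]:
  w00 = -1, w01 = 1/2, w10 = -1, w11 = 1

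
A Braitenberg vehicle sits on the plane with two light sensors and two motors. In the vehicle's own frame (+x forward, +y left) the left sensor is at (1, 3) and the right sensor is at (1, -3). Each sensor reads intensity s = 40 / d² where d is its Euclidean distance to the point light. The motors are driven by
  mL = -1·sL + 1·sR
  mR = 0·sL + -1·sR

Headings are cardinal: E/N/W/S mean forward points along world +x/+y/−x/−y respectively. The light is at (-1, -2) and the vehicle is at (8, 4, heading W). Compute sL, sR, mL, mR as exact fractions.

40/73 8/29 -576/2117 -8/29

left sensor world pos  = (7, 1); dL² = 73
right sensor world pos = (7, 7); dR² = 145
sL = 40/73 = 40/73
sR = 40/145 = 8/29
mL = -1·sL + 1·sR = -576/2117
mR = 0·sL + -1·sR = -8/29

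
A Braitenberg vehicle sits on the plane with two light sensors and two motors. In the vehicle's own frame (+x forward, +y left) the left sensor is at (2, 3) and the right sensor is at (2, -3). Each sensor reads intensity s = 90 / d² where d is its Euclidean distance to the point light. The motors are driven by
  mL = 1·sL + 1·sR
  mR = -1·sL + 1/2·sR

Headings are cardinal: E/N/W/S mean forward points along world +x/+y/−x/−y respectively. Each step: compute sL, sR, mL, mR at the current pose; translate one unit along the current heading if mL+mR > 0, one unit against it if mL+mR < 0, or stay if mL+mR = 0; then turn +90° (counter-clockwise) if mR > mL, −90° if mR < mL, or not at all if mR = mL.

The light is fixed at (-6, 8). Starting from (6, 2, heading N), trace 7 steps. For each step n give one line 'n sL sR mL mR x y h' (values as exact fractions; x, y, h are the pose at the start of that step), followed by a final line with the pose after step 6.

0 90/97 90/241 30420/23377 -17325/23377 6 2 N
1 9/20 9/26 207/260 -18/65 6 3 E
2 18/61 90/149 8172/9089 63/9089 7 3 S
3 45/101 9/13 1494/1313 -261/2626 7 2 W
4 90/97 90/241 30420/23377 -17325/23377 6 2 N
5 9/20 9/26 207/260 -18/65 6 3 E
6 18/61 90/149 8172/9089 63/9089 7 3 S
final 7 2 W

n=0: pose=(6,2,N); sL=90/97, sR=90/241; mL=30420/23377, mR=-17325/23377; mL+mR=135/241 → advance +1; mR−mL=-47745/23377 → turn -1·90°
n=1: pose=(6,3,E); sL=9/20, sR=9/26; mL=207/260, mR=-18/65; mL+mR=27/52 → advance +1; mR−mL=-279/260 → turn -1·90°
n=2: pose=(7,3,S); sL=18/61, sR=90/149; mL=8172/9089, mR=63/9089; mL+mR=135/149 → advance +1; mR−mL=-8109/9089 → turn -1·90°
n=3: pose=(7,2,W); sL=45/101, sR=9/13; mL=1494/1313, mR=-261/2626; mL+mR=27/26 → advance +1; mR−mL=-3249/2626 → turn -1·90°
n=4: pose=(6,2,N); sL=90/97, sR=90/241; mL=30420/23377, mR=-17325/23377; mL+mR=135/241 → advance +1; mR−mL=-47745/23377 → turn -1·90°
n=5: pose=(6,3,E); sL=9/20, sR=9/26; mL=207/260, mR=-18/65; mL+mR=27/52 → advance +1; mR−mL=-279/260 → turn -1·90°
n=6: pose=(7,3,S); sL=18/61, sR=90/149; mL=8172/9089, mR=63/9089; mL+mR=135/149 → advance +1; mR−mL=-8109/9089 → turn -1·90°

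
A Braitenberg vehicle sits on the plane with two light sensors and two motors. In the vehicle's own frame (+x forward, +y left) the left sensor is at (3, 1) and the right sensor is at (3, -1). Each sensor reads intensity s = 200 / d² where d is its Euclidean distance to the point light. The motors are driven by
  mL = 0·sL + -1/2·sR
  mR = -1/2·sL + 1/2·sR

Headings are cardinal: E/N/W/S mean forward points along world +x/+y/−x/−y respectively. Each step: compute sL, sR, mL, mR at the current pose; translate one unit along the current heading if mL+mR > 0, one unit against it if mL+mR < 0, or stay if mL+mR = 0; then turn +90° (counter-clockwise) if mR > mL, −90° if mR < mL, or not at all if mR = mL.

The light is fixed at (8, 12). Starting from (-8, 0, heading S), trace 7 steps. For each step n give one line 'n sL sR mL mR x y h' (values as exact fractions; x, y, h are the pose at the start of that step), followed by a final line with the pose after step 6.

n=0: pose=(-8,0,S); sL=4/9, sR=100/257; mL=-50/257, mR=-64/2313; mL+mR=-2/9 → advance -1; mR−mL=386/2313 → turn +1·90°
n=1: pose=(-8,1,E); sL=200/269, sR=200/313; mL=-100/313, mR=-4400/84197; mL+mR=-100/269 → advance -1; mR−mL=22500/84197 → turn +1·90°
n=2: pose=(-9,1,N); sL=50/97, sR=5/8; mL=-5/16, mR=85/1552; mL+mR=-25/97 → advance -1; mR−mL=285/776 → turn +1·90°
n=3: pose=(-9,0,W); sL=200/569, sR=200/521; mL=-100/521, mR=4800/296449; mL+mR=-100/569 → advance -1; mR−mL=61700/296449 → turn +1·90°
n=4: pose=(-8,0,S); sL=4/9, sR=100/257; mL=-50/257, mR=-64/2313; mL+mR=-2/9 → advance -1; mR−mL=386/2313 → turn +1·90°
n=5: pose=(-8,1,E); sL=200/269, sR=200/313; mL=-100/313, mR=-4400/84197; mL+mR=-100/269 → advance -1; mR−mL=22500/84197 → turn +1·90°
n=6: pose=(-9,1,N); sL=50/97, sR=5/8; mL=-5/16, mR=85/1552; mL+mR=-25/97 → advance -1; mR−mL=285/776 → turn +1·90°

0 4/9 100/257 -50/257 -64/2313 -8 0 S
1 200/269 200/313 -100/313 -4400/84197 -8 1 E
2 50/97 5/8 -5/16 85/1552 -9 1 N
3 200/569 200/521 -100/521 4800/296449 -9 0 W
4 4/9 100/257 -50/257 -64/2313 -8 0 S
5 200/269 200/313 -100/313 -4400/84197 -8 1 E
6 50/97 5/8 -5/16 85/1552 -9 1 N
final -9 0 W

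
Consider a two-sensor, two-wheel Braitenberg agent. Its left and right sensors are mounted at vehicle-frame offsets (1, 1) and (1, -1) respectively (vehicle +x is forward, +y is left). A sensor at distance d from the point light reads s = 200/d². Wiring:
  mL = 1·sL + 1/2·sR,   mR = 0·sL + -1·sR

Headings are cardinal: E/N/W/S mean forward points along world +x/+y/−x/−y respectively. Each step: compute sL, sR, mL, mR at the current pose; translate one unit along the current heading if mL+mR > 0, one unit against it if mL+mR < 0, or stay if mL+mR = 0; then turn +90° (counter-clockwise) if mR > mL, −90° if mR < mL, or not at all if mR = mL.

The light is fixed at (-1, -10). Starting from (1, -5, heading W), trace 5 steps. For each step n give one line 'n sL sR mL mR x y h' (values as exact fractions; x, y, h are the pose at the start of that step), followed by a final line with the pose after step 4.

0 200/17 200/37 9100/629 -200/37 1 -5 W
1 50/9 5 145/18 -5 0 -5 N
2 200/53 200/29 11100/1537 -200/29 0 -4 E
3 100/17 100/13 2150/221 -100/13 1 -4 S
4 200/17 200/37 9100/629 -200/37 1 -5 W
final 0 -5 N

n=0: pose=(1,-5,W); sL=200/17, sR=200/37; mL=9100/629, mR=-200/37; mL+mR=5700/629 → advance +1; mR−mL=-12500/629 → turn -1·90°
n=1: pose=(0,-5,N); sL=50/9, sR=5; mL=145/18, mR=-5; mL+mR=55/18 → advance +1; mR−mL=-235/18 → turn -1·90°
n=2: pose=(0,-4,E); sL=200/53, sR=200/29; mL=11100/1537, mR=-200/29; mL+mR=500/1537 → advance +1; mR−mL=-21700/1537 → turn -1·90°
n=3: pose=(1,-4,S); sL=100/17, sR=100/13; mL=2150/221, mR=-100/13; mL+mR=450/221 → advance +1; mR−mL=-3850/221 → turn -1·90°
n=4: pose=(1,-5,W); sL=200/17, sR=200/37; mL=9100/629, mR=-200/37; mL+mR=5700/629 → advance +1; mR−mL=-12500/629 → turn -1·90°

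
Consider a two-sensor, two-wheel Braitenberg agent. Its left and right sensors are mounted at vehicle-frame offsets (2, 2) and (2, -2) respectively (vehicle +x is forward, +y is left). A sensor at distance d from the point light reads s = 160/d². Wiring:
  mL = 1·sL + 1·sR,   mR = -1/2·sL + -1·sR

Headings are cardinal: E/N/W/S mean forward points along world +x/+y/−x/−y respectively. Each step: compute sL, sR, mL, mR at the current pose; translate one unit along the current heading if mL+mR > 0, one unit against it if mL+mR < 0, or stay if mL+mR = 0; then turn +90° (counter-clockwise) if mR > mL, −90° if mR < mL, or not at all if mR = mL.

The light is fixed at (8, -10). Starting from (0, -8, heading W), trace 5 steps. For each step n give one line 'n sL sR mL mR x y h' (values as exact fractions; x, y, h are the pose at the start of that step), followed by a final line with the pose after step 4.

0 8/5 40/29 432/145 -316/145 0 -8 W
1 160/137 32/13 6464/1781 -5424/1781 -1 -8 N
2 80/37 16/5 992/185 -792/185 -1 -7 E
3 160/37 160/101 22080/3737 -14000/3737 0 -7 S
4 8/5 40/29 432/145 -316/145 0 -8 W
final -1 -8 N

n=0: pose=(0,-8,W); sL=8/5, sR=40/29; mL=432/145, mR=-316/145; mL+mR=4/5 → advance +1; mR−mL=-748/145 → turn -1·90°
n=1: pose=(-1,-8,N); sL=160/137, sR=32/13; mL=6464/1781, mR=-5424/1781; mL+mR=80/137 → advance +1; mR−mL=-11888/1781 → turn -1·90°
n=2: pose=(-1,-7,E); sL=80/37, sR=16/5; mL=992/185, mR=-792/185; mL+mR=40/37 → advance +1; mR−mL=-1784/185 → turn -1·90°
n=3: pose=(0,-7,S); sL=160/37, sR=160/101; mL=22080/3737, mR=-14000/3737; mL+mR=80/37 → advance +1; mR−mL=-36080/3737 → turn -1·90°
n=4: pose=(0,-8,W); sL=8/5, sR=40/29; mL=432/145, mR=-316/145; mL+mR=4/5 → advance +1; mR−mL=-748/145 → turn -1·90°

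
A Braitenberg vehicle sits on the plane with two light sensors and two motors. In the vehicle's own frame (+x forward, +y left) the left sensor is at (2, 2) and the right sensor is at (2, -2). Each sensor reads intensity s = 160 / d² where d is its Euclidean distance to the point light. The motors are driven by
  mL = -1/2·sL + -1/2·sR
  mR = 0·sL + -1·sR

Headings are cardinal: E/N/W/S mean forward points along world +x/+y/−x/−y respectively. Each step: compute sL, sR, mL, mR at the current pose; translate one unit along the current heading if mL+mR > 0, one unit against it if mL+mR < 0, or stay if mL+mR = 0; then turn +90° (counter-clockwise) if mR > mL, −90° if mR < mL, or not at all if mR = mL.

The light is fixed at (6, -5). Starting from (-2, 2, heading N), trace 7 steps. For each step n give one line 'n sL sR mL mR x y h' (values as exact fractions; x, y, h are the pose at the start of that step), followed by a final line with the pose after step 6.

0 160/181 160/117 -23840/21177 -160/117 -2 2 N
1 8/5 40/13 -152/65 -40/13 -2 1 E
2 32/13 160/137 -3232/1781 -160/137 -3 1 S
3 16/13 80/37 -816/481 -80/37 -3 2 E
4 160/89 160/169 -20640/15041 -160/169 -4 2 S
5 40/41 8/5 -264/205 -8/5 -4 3 E
6 160/117 32/41 -5152/4797 -32/41 -5 3 S
final -5 4 E

n=0: pose=(-2,2,N); sL=160/181, sR=160/117; mL=-23840/21177, mR=-160/117; mL+mR=-17600/7059 → advance -1; mR−mL=-5120/21177 → turn -1·90°
n=1: pose=(-2,1,E); sL=8/5, sR=40/13; mL=-152/65, mR=-40/13; mL+mR=-352/65 → advance -1; mR−mL=-48/65 → turn -1·90°
n=2: pose=(-3,1,S); sL=32/13, sR=160/137; mL=-3232/1781, mR=-160/137; mL+mR=-5312/1781 → advance -1; mR−mL=1152/1781 → turn +1·90°
n=3: pose=(-3,2,E); sL=16/13, sR=80/37; mL=-816/481, mR=-80/37; mL+mR=-1856/481 → advance -1; mR−mL=-224/481 → turn -1·90°
n=4: pose=(-4,2,S); sL=160/89, sR=160/169; mL=-20640/15041, mR=-160/169; mL+mR=-34880/15041 → advance -1; mR−mL=6400/15041 → turn +1·90°
n=5: pose=(-4,3,E); sL=40/41, sR=8/5; mL=-264/205, mR=-8/5; mL+mR=-592/205 → advance -1; mR−mL=-64/205 → turn -1·90°
n=6: pose=(-5,3,S); sL=160/117, sR=32/41; mL=-5152/4797, mR=-32/41; mL+mR=-8896/4797 → advance -1; mR−mL=1408/4797 → turn +1·90°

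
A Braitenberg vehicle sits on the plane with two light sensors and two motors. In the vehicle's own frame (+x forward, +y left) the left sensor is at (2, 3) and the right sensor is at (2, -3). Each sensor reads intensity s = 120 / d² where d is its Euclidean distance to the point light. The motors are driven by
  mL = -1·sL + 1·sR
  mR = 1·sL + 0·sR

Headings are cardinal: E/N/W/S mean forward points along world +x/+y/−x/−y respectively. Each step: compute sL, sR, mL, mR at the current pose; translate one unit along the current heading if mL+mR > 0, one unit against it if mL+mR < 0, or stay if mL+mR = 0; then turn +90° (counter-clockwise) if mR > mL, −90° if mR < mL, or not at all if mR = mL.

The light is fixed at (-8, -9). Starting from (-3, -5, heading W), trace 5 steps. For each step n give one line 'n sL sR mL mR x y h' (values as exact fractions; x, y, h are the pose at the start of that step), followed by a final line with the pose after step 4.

0 12 60/29 -288/29 12 -3 -5 W
1 120/53 24 1152/53 120/53 -4 -5 S
2 30 3 -27 30 -4 -6 W
3 120/37 120 4320/37 120/37 -5 -6 S
4 60 60/13 -720/13 60 -5 -7 W
final -6 -7 S

n=0: pose=(-3,-5,W); sL=12, sR=60/29; mL=-288/29, mR=12; mL+mR=60/29 → advance +1; mR−mL=636/29 → turn +1·90°
n=1: pose=(-4,-5,S); sL=120/53, sR=24; mL=1152/53, mR=120/53; mL+mR=24 → advance +1; mR−mL=-1032/53 → turn -1·90°
n=2: pose=(-4,-6,W); sL=30, sR=3; mL=-27, mR=30; mL+mR=3 → advance +1; mR−mL=57 → turn +1·90°
n=3: pose=(-5,-6,S); sL=120/37, sR=120; mL=4320/37, mR=120/37; mL+mR=120 → advance +1; mR−mL=-4200/37 → turn -1·90°
n=4: pose=(-5,-7,W); sL=60, sR=60/13; mL=-720/13, mR=60; mL+mR=60/13 → advance +1; mR−mL=1500/13 → turn +1·90°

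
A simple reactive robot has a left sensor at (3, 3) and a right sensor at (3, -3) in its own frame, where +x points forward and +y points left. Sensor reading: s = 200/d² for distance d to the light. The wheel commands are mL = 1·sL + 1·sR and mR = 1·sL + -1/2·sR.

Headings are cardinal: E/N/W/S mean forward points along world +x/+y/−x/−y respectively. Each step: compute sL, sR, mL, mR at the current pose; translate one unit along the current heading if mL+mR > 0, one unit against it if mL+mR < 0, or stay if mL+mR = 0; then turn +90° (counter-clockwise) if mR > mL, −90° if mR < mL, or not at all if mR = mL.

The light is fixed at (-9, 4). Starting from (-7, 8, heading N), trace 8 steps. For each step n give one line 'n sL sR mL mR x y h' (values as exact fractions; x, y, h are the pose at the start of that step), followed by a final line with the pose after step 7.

0 4 100/37 248/37 98/37 -7 8 N
1 200/89 200/29 23600/2581 -3100/2581 -7 9 E
2 5 50 55 -20 -6 9 S
3 200 200/49 10000/49 9700/49 -6 8 W
4 4 100/37 248/37 98/37 -7 8 N
5 200/89 200/29 23600/2581 -3100/2581 -7 9 E
6 5 50 55 -20 -6 9 S
7 200 200/49 10000/49 9700/49 -6 8 W
final -7 8 N

n=0: pose=(-7,8,N); sL=4, sR=100/37; mL=248/37, mR=98/37; mL+mR=346/37 → advance +1; mR−mL=-150/37 → turn -1·90°
n=1: pose=(-7,9,E); sL=200/89, sR=200/29; mL=23600/2581, mR=-3100/2581; mL+mR=20500/2581 → advance +1; mR−mL=-300/29 → turn -1·90°
n=2: pose=(-6,9,S); sL=5, sR=50; mL=55, mR=-20; mL+mR=35 → advance +1; mR−mL=-75 → turn -1·90°
n=3: pose=(-6,8,W); sL=200, sR=200/49; mL=10000/49, mR=9700/49; mL+mR=19700/49 → advance +1; mR−mL=-300/49 → turn -1·90°
n=4: pose=(-7,8,N); sL=4, sR=100/37; mL=248/37, mR=98/37; mL+mR=346/37 → advance +1; mR−mL=-150/37 → turn -1·90°
n=5: pose=(-7,9,E); sL=200/89, sR=200/29; mL=23600/2581, mR=-3100/2581; mL+mR=20500/2581 → advance +1; mR−mL=-300/29 → turn -1·90°
n=6: pose=(-6,9,S); sL=5, sR=50; mL=55, mR=-20; mL+mR=35 → advance +1; mR−mL=-75 → turn -1·90°
n=7: pose=(-6,8,W); sL=200, sR=200/49; mL=10000/49, mR=9700/49; mL+mR=19700/49 → advance +1; mR−mL=-300/49 → turn -1·90°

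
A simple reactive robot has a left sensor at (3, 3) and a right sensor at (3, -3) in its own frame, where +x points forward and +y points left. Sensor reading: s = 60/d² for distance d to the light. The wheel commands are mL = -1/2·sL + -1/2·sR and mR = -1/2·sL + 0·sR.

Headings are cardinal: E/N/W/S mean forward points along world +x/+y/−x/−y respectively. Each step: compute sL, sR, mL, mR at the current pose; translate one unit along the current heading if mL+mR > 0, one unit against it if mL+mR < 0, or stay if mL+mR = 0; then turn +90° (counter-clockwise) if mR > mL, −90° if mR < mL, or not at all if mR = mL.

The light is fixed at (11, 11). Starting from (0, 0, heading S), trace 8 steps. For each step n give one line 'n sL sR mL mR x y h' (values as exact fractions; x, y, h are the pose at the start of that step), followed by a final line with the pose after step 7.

0 3/13 15/98 -489/2548 -3/26 0 0 S
1 60/113 60/233 -10380/26329 -30/113 0 1 E
2 30/137 6/13 -606/1781 -15/137 -1 1 N
3 60/421 60/289 -21300/121669 -30/421 -1 0 W
4 3/13 15/98 -489/2548 -3/26 0 0 S
5 60/113 60/233 -10380/26329 -30/113 0 1 E
6 30/137 6/13 -606/1781 -15/137 -1 1 N
7 60/421 60/289 -21300/121669 -30/421 -1 0 W
final 0 0 S

n=0: pose=(0,0,S); sL=3/13, sR=15/98; mL=-489/2548, mR=-3/26; mL+mR=-783/2548 → advance -1; mR−mL=15/196 → turn +1·90°
n=1: pose=(0,1,E); sL=60/113, sR=60/233; mL=-10380/26329, mR=-30/113; mL+mR=-17370/26329 → advance -1; mR−mL=30/233 → turn +1·90°
n=2: pose=(-1,1,N); sL=30/137, sR=6/13; mL=-606/1781, mR=-15/137; mL+mR=-801/1781 → advance -1; mR−mL=3/13 → turn +1·90°
n=3: pose=(-1,0,W); sL=60/421, sR=60/289; mL=-21300/121669, mR=-30/421; mL+mR=-29970/121669 → advance -1; mR−mL=30/289 → turn +1·90°
n=4: pose=(0,0,S); sL=3/13, sR=15/98; mL=-489/2548, mR=-3/26; mL+mR=-783/2548 → advance -1; mR−mL=15/196 → turn +1·90°
n=5: pose=(0,1,E); sL=60/113, sR=60/233; mL=-10380/26329, mR=-30/113; mL+mR=-17370/26329 → advance -1; mR−mL=30/233 → turn +1·90°
n=6: pose=(-1,1,N); sL=30/137, sR=6/13; mL=-606/1781, mR=-15/137; mL+mR=-801/1781 → advance -1; mR−mL=3/13 → turn +1·90°
n=7: pose=(-1,0,W); sL=60/421, sR=60/289; mL=-21300/121669, mR=-30/421; mL+mR=-29970/121669 → advance -1; mR−mL=30/289 → turn +1·90°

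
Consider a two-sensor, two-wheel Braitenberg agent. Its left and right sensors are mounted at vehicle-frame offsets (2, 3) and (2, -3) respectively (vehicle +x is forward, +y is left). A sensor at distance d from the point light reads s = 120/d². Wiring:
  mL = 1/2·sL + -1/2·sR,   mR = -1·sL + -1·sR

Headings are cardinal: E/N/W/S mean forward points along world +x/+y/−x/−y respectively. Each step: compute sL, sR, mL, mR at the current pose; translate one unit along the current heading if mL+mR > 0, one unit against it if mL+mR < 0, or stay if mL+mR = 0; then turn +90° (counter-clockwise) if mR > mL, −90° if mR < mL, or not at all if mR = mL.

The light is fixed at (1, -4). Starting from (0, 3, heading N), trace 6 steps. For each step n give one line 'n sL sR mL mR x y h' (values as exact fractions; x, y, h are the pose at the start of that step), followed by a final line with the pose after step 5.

n=0: pose=(0,3,N); sL=120/97, sR=24/17; mL=-144/1649, mR=-4368/1649; mL+mR=-4512/1649 → advance -1; mR−mL=-4224/1649 → turn -1·90°
n=1: pose=(0,2,E); sL=60/41, sR=12; mL=-216/41, mR=-552/41; mL+mR=-768/41 → advance -1; mR−mL=-336/41 → turn -1·90°
n=2: pose=(-1,2,S); sL=120/17, sR=120/41; mL=1440/697, mR=-6960/697; mL+mR=-5520/697 → advance -1; mR−mL=-8400/697 → turn -1·90°
n=3: pose=(-1,3,W); sL=15/4, sR=30/29; mL=315/232, mR=-555/116; mL+mR=-795/232 → advance -1; mR−mL=-1425/232 → turn -1·90°
n=4: pose=(0,3,N); sL=120/97, sR=24/17; mL=-144/1649, mR=-4368/1649; mL+mR=-4512/1649 → advance -1; mR−mL=-4224/1649 → turn -1·90°
n=5: pose=(0,2,E); sL=60/41, sR=12; mL=-216/41, mR=-552/41; mL+mR=-768/41 → advance -1; mR−mL=-336/41 → turn -1·90°

0 120/97 24/17 -144/1649 -4368/1649 0 3 N
1 60/41 12 -216/41 -552/41 0 2 E
2 120/17 120/41 1440/697 -6960/697 -1 2 S
3 15/4 30/29 315/232 -555/116 -1 3 W
4 120/97 24/17 -144/1649 -4368/1649 0 3 N
5 60/41 12 -216/41 -552/41 0 2 E
final -1 2 S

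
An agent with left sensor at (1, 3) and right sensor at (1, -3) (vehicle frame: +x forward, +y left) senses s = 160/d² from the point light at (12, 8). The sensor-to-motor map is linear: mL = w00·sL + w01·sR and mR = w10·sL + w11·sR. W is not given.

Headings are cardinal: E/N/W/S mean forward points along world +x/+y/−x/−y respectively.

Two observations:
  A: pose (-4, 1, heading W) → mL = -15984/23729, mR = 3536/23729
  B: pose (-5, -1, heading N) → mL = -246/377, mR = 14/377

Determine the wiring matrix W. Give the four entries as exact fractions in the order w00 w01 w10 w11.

obs A: pose=(-4,1,W) → sL=160/389, sR=32/61, mL=-15984/23729, mR=3536/23729
obs B: pose=(-5,-1,N) → sL=10/29, sR=8/13, mL=-246/377, mR=14/377
sensor matrix S = [[160/389, 32/61], [10/29, 8/13]]; det S = 646080/8945833
solve [mL_A; mL_B] = S·[w00; w01] and [mR_A; mR_B] = S·[w10; w11]:
  w00 = -1, w01 = -1/2, w10 = 1, w11 = -1/2

-1 -1/2 1 -1/2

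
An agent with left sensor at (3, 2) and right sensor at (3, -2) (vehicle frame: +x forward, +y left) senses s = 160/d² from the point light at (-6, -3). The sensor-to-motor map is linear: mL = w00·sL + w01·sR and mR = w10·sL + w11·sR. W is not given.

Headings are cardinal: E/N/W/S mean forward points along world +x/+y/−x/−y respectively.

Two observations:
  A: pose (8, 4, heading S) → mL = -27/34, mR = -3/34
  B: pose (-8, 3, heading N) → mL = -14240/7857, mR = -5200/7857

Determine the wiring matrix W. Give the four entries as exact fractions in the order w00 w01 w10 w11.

obs A: pose=(8,4,S) → sL=10/17, sR=1, mL=-27/34, mR=-3/34
obs B: pose=(-8,3,N) → sL=160/97, sR=160/81, mL=-14240/7857, mR=-5200/7857
sensor matrix S = [[10/17, 1], [160/97, 160/81]]; det S = -65120/133569
solve [mL_A; mL_B] = S·[w00; w01] and [mR_A; mR_B] = S·[w10; w11]:
  w00 = -1/2, w01 = -1/2, w10 = -1, w11 = 1/2

-1/2 -1/2 -1 1/2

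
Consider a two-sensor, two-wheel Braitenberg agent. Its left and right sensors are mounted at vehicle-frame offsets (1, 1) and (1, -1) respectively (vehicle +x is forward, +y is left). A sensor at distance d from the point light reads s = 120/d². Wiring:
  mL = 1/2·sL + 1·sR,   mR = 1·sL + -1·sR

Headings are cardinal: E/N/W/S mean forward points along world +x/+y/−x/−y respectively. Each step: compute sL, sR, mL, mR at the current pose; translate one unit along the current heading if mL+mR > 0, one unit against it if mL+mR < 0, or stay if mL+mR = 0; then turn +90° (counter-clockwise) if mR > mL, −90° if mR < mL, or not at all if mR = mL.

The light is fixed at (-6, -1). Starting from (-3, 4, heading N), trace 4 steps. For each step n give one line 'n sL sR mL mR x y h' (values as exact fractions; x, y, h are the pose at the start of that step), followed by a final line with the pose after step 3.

n=0: pose=(-3,4,N); sL=3, sR=30/13; mL=99/26, mR=9/13; mL+mR=9/2 → advance +1; mR−mL=-81/26 → turn -1·90°
n=1: pose=(-3,5,E); sL=24/13, sR=120/41; mL=2052/533, mR=-576/533; mL+mR=36/13 → advance +1; mR−mL=-2628/533 → turn -1·90°
n=2: pose=(-2,5,S); sL=12/5, sR=60/17; mL=402/85, mR=-96/85; mL+mR=18/5 → advance +1; mR−mL=-498/85 → turn -1·90°
n=3: pose=(-2,4,W); sL=24/5, sR=8/3; mL=76/15, mR=32/15; mL+mR=36/5 → advance +1; mR−mL=-44/15 → turn -1·90°

0 3 30/13 99/26 9/13 -3 4 N
1 24/13 120/41 2052/533 -576/533 -3 5 E
2 12/5 60/17 402/85 -96/85 -2 5 S
3 24/5 8/3 76/15 32/15 -2 4 W
final -3 4 N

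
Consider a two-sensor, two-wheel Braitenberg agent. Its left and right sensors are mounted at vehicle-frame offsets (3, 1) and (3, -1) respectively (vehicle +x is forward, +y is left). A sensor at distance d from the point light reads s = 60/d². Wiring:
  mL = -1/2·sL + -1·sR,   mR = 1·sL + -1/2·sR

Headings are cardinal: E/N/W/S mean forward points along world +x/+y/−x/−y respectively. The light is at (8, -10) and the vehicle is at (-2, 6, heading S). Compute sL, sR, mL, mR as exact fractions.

left sensor world pos  = (-1, 3); dL² = 250
right sensor world pos = (-3, 3); dR² = 290
sL = 60/250 = 6/25
sR = 60/290 = 6/29
mL = -1/2·sL + -1·sR = -237/725
mR = 1·sL + -1/2·sR = 99/725

6/25 6/29 -237/725 99/725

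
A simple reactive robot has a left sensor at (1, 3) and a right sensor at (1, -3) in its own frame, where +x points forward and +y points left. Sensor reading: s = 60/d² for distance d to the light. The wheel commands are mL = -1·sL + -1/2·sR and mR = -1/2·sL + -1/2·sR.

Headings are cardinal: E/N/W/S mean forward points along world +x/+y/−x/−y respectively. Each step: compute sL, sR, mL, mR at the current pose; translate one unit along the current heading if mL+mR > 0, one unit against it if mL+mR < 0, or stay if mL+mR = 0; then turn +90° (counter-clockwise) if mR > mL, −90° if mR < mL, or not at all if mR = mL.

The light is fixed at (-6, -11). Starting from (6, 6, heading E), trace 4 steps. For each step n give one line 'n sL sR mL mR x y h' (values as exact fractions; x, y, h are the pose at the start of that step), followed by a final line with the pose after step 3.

0 60/569 12/73 -7794/41537 -5604/41537 6 6 E
1 15/97 3/26 -1071/5044 -681/5044 5 6 N
2 60/269 60/461 -35730/124009 -21900/124009 5 5 W
3 2/15 10/51 -59/255 -14/85 6 5 S
final 6 6 E

n=0: pose=(6,6,E); sL=60/569, sR=12/73; mL=-7794/41537, mR=-5604/41537; mL+mR=-13398/41537 → advance -1; mR−mL=30/569 → turn +1·90°
n=1: pose=(5,6,N); sL=15/97, sR=3/26; mL=-1071/5044, mR=-681/5044; mL+mR=-438/1261 → advance -1; mR−mL=15/194 → turn +1·90°
n=2: pose=(5,5,W); sL=60/269, sR=60/461; mL=-35730/124009, mR=-21900/124009; mL+mR=-57630/124009 → advance -1; mR−mL=30/269 → turn +1·90°
n=3: pose=(6,5,S); sL=2/15, sR=10/51; mL=-59/255, mR=-14/85; mL+mR=-101/255 → advance -1; mR−mL=1/15 → turn +1·90°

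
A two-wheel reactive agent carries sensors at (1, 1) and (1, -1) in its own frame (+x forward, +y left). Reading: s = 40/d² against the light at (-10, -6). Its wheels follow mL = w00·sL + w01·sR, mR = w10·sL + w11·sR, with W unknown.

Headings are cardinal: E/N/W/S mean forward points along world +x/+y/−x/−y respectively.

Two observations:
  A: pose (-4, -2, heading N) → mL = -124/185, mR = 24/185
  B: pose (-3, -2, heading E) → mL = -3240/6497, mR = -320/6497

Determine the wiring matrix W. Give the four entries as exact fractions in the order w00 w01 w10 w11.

-1/2 -1/2 1/2 -1/2

obs A: pose=(-4,-2,N) → sL=4/5, sR=20/37, mL=-124/185, mR=24/185
obs B: pose=(-3,-2,E) → sL=40/89, sR=40/73, mL=-3240/6497, mR=-320/6497
sensor matrix S = [[4/5, 20/37], [40/89, 40/73]]; det S = 46976/240389
solve [mL_A; mL_B] = S·[w00; w01] and [mR_A; mR_B] = S·[w10; w11]:
  w00 = -1/2, w01 = -1/2, w10 = 1/2, w11 = -1/2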